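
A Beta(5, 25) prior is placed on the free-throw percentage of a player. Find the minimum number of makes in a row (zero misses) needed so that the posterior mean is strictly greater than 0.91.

After k makes and 0 misses the posterior is Beta(5+k, 25), with mean (5+k)/(5+25+k).
Set (5+k)/(30+k) > 0.91 and solve: k > (0.91·30 − 5)/(1 − 0.91) = 247.778.
The smallest integer exceeding 247.778 is 248.

k = 248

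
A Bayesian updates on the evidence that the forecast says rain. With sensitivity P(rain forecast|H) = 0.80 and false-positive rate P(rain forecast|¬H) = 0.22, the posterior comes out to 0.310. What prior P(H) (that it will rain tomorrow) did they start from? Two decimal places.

P(H) = 0.11

Bayes' rule in odds form gives O(H|E) = O(H)·[P(E|H)/P(E|¬H)], hence O(H) = O(H|E)/LR.
Posterior odds = 0.310/(1−0.310) = 0.4493. LR = 0.80/0.22 = 3.6364.
Prior odds = 0.4493/3.6364 = 0.1236, so P(H) = 0.1236/(1+0.1236) ≈ 0.11.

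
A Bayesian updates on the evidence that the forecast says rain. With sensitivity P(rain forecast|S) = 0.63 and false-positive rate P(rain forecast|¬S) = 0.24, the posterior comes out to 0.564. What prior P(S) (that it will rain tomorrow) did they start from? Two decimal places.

P(S) = 0.33

In odds form, posterior odds = prior odds × likelihood ratio, so prior odds = posterior odds ÷ LR.
Posterior odds = 0.564/(1−0.564) = 1.2936. LR = 0.63/0.24 = 2.6250.
Prior odds = 1.2936/2.6250 = 0.4928, so P(S) = 0.4928/(1+0.4928) ≈ 0.33.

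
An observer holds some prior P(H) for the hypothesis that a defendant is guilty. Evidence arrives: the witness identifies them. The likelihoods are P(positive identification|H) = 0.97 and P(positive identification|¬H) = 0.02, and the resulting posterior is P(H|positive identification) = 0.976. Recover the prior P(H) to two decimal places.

P(H) = 0.46

In odds form, posterior odds = prior odds × likelihood ratio, so prior odds = posterior odds ÷ LR.
Posterior odds = 0.976/(1−0.976) = 40.6667. LR = 0.97/0.02 = 48.5000.
Prior odds = 40.6667/48.5000 = 0.8385, so P(H) = 0.8385/(1+0.8385) ≈ 0.46.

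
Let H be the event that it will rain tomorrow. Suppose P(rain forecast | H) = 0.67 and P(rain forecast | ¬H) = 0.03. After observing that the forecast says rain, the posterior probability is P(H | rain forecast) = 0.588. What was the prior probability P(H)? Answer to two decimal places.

Bayes' rule in odds form gives O(H|E) = O(H)·[P(E|H)/P(E|¬H)], hence O(H) = O(H|E)/LR.
Posterior odds = 0.588/(1−0.588) = 1.4272. LR = 0.67/0.03 = 22.3333.
Prior odds = 1.4272/22.3333 = 0.0639, so P(H) = 0.0639/(1+0.0639) ≈ 0.06.

P(H) = 0.06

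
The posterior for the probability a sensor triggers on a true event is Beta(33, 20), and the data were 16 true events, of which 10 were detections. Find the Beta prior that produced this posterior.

Beta(23, 14)

Under Beta–binomial conjugacy the posterior parameters are (a+s, b+f).
Subtract the data counts: 33−10=23, 20−6=14.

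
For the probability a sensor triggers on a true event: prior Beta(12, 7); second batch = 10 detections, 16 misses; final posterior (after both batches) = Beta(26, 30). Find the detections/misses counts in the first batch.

Sequential conjugate updates are equivalent to a single update on the pooled data, so total successes = posterior α − prior α and total failures = posterior β − prior β.
Total across both batches: 26−12=14 detections, 30−7=23 misses.
Subtract the second batch: 14−10=4 detections and 23−16=7 misses.

4 detections and 7 misses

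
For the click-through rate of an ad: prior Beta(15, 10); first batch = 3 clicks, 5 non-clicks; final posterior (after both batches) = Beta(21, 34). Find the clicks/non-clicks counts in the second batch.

3 clicks and 19 non-clicks

Sequential conjugate updates are equivalent to a single update on the pooled data, so total successes = posterior α − prior α and total failures = posterior β − prior β.
Total across both batches: 21−15=6 clicks, 34−10=24 non-clicks.
Subtract the first batch: 6−3=3 clicks and 24−5=19 non-clicks.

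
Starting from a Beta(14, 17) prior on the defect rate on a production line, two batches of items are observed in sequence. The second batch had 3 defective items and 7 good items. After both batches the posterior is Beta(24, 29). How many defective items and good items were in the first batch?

7 defective items and 5 good items

Because Beta–binomial updating is additive in the counts, the combined data contributed (α_post−α_prior, β_post−β_prior) successes and failures.
Total across both batches: 24−14=10 defective items, 29−17=12 good items.
Subtract the second batch: 10−3=7 defective items and 12−7=5 good items.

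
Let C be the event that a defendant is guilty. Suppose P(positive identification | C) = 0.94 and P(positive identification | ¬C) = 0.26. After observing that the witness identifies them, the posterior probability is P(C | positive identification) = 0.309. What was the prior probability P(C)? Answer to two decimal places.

P(C) = 0.11

In odds form, posterior odds = prior odds × likelihood ratio, so prior odds = posterior odds ÷ LR.
Posterior odds = 0.309/(1−0.309) = 0.4472. LR = 0.94/0.26 = 3.6154.
Prior odds = 0.4472/3.6154 = 0.1237, so P(C) = 0.1237/(1+0.1237) ≈ 0.11.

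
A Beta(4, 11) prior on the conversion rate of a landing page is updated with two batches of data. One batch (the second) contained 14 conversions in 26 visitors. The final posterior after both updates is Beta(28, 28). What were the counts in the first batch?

10 conversions and 5 bounces

Sequential conjugate updates are equivalent to a single update on the pooled data, so total successes = posterior α − prior α and total failures = posterior β − prior β.
Total across both batches: 28−4=24 conversions, 28−11=17 bounces.
Subtract the second batch: 24−14=10 conversions and 17−12=5 bounces.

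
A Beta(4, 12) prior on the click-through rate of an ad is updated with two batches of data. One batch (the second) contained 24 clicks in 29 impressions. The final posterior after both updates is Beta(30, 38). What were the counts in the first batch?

2 clicks and 21 non-clicks

Sequential conjugate updates are equivalent to a single update on the pooled data, so total successes = posterior α − prior α and total failures = posterior β − prior β.
Total across both batches: 30−4=26 clicks, 38−12=26 non-clicks.
Subtract the second batch: 26−24=2 clicks and 26−5=21 non-clicks.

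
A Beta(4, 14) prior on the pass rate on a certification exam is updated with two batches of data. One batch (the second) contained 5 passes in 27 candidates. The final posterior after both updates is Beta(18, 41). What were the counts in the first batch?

9 passes and 5 failures

Sequential conjugate updates are equivalent to a single update on the pooled data, so total successes = posterior α − prior α and total failures = posterior β − prior β.
Total across both batches: 18−4=14 passes, 41−14=27 failures.
Subtract the second batch: 14−5=9 passes and 27−22=5 failures.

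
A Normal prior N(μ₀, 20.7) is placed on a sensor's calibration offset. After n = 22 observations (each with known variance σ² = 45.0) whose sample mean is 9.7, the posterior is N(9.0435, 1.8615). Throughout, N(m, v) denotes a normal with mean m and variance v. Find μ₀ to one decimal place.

The posterior mean is a precision-weighted average: μ_n = (τ₀μ₀ + τ_data·x̄)/(τ₀+τ_data), with τ₀=1/σ₀² and τ_data=n/σ².
Here τ₀ = 1/20.7 = 0.048309 and τ_data = 22/45.0 = 0.488889, so τ_n = 0.537198.
Rearranging for μ₀: μ₀ = (μ_n·τ_n − τ_data·x̄)/τ₀ = (9.0435·0.537198 − 0.488889·9.7) / 0.048309 = 0.115927/0.048309 ≈ 2.4.

μ₀ = 2.4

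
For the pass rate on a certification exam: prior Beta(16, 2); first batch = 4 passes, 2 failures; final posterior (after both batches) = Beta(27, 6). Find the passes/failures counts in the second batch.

7 passes and 2 failures

Sequential conjugate updates are equivalent to a single update on the pooled data, so total successes = posterior α − prior α and total failures = posterior β − prior β.
Total across both batches: 27−16=11 passes, 6−2=4 failures.
Subtract the first batch: 11−4=7 passes and 4−2=2 failures.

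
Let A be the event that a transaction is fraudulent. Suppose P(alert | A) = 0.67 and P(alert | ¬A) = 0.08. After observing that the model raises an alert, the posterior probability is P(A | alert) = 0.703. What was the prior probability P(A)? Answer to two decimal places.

P(A) = 0.22

Bayes' rule in odds form gives O(A|E) = O(A)·[P(E|A)/P(E|¬A)], hence O(A) = O(A|E)/LR.
Posterior odds = 0.703/(1−0.703) = 2.3670. LR = 0.67/0.08 = 8.3750.
Prior odds = 2.3670/8.3750 = 0.2826, so P(A) = 0.2826/(1+0.2826) ≈ 0.22.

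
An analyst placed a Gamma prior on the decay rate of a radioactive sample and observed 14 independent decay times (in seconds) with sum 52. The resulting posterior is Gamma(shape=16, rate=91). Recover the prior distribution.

For an exponential likelihood with a Gamma(α, β) prior on the rate, n observations with total T give posterior Gamma(α+n, β+T).
So α = 16 − 14 = 2 and β = 91 − 52 = 39.

Gamma(shape=2, rate=39)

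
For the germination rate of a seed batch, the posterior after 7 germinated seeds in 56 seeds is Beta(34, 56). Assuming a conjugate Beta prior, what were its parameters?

Beta(27, 7)

A Beta(a, b) prior with s successes and f failures in binomial data gives a Beta(a+s, b+f) posterior.
Subtract the data counts: 34−7=27, 56−49=7.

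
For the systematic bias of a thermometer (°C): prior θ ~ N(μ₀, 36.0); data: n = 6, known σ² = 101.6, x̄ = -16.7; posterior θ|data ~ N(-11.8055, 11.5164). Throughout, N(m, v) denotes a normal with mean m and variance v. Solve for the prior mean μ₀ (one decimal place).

μ₀ = -1.4

The posterior mean is a precision-weighted average: μ_n = (τ₀μ₀ + τ_data·x̄)/(τ₀+τ_data), with τ₀=1/σ₀² and τ_data=n/σ².
Here τ₀ = 1/36.0 = 0.027778 and τ_data = 6/101.6 = 0.059055, so τ_n = 0.086833.
Rearranging for μ₀: μ₀ = (μ_n·τ_n − τ_data·x̄)/τ₀ = (-11.8055·0.086833 − 0.059055·-16.7) / 0.027778 = -0.038888/0.027778 ≈ -1.4.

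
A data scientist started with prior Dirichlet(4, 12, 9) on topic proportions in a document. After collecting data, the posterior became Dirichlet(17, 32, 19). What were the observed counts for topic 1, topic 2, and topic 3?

For a Dirichlet(α) prior with multinomial counts c, the posterior is Dirichlet(α + c) componentwise.
Counts are posterior − prior componentwise: 17−4=13, 32−12=20, 19−9=10.

counts (13, 20, 10)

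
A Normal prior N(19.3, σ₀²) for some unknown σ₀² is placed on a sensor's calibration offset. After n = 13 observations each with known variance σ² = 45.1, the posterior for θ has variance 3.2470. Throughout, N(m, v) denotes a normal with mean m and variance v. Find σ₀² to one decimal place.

Posterior precision equals prior precision plus data precision: 1/σ_n² = 1/σ₀² + n/σ².
So 1/σ₀² = 1/3.2470 − 13/45.1 = 0.307977 − 0.288248 = 0.019729.
Hence σ₀² = 1/0.019729 ≈ 50.7.

σ₀² = 50.7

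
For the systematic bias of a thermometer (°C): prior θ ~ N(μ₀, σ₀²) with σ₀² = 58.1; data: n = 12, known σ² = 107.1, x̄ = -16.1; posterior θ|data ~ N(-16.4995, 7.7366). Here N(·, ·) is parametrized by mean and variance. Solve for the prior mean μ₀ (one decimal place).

With known observation variance, the Normal–Normal posterior has precision τ_n = τ₀ + n/σ² and mean μ_n = (τ₀μ₀ + (n/σ²)x̄)/τ_n.
Here τ₀ = 1/58.1 = 0.017212 and τ_data = 12/107.1 = 0.112045, so τ_n = 0.129257.
Rearranging for μ₀: μ₀ = (μ_n·τ_n − τ_data·x̄)/τ₀ = (-16.4995·0.129257 − 0.112045·-16.1) / 0.017212 = -0.328751/0.017212 ≈ -19.1.

μ₀ = -19.1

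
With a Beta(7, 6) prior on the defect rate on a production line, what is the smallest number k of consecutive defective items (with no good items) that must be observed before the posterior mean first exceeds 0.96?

k = 138

After k defective items and 0 good items the posterior is Beta(7+k, 6), with mean (7+k)/(7+6+k).
Set (7+k)/(13+k) > 0.96 and solve: k > (0.96·13 − 7)/(1 − 0.96) = 137.000.
The smallest integer exceeding 137.000 is 138.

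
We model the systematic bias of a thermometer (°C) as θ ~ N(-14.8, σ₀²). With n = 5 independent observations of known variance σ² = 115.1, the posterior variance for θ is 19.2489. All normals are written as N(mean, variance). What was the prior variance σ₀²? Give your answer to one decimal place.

Posterior precision equals prior precision plus data precision: 1/σ_n² = 1/σ₀² + n/σ².
So 1/σ₀² = 1/19.2489 − 5/115.1 = 0.051951 − 0.043440 = 0.008511.
Hence σ₀² = 1/0.008511 ≈ 117.5.

σ₀² = 117.5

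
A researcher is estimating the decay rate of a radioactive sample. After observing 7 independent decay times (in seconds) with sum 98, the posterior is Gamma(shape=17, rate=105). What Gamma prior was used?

Gamma(shape=10, rate=7)

Gamma–exponential conjugacy: posterior shape = α + n, posterior rate = β + Σtᵢ.
So α = 17 − 7 = 10 and β = 105 − 98 = 7.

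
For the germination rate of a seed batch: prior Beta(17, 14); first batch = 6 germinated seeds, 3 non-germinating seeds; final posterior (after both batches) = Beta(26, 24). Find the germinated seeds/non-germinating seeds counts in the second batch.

3 germinated seeds and 7 non-germinating seeds

Because Beta–binomial updating is additive in the counts, the combined data contributed (α_post−α_prior, β_post−β_prior) successes and failures.
Total across both batches: 26−17=9 germinated seeds, 24−14=10 non-germinating seeds.
Subtract the first batch: 9−6=3 germinated seeds and 10−3=7 non-germinating seeds.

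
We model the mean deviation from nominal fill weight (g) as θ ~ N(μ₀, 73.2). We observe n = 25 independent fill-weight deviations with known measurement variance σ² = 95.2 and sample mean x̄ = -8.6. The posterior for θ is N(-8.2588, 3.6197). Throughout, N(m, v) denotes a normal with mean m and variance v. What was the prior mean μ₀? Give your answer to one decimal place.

With known observation variance, the Normal–Normal posterior has precision τ_n = τ₀ + n/σ² and mean μ_n = (τ₀μ₀ + (n/σ²)x̄)/τ_n.
Here τ₀ = 1/73.2 = 0.013661 and τ_data = 25/95.2 = 0.262605, so τ_n = 0.276266.
Rearranging for μ₀: μ₀ = (μ_n·τ_n − τ_data·x̄)/τ₀ = (-8.2588·0.276266 − 0.262605·-8.6) / 0.013661 = -0.023223/0.013661 ≈ -1.7.

μ₀ = -1.7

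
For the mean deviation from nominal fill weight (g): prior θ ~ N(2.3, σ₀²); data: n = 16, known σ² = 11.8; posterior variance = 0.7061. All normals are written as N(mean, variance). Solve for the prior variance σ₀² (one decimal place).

σ₀² = 16.6

For the Normal–Normal model with known σ², precisions add: τ_n = τ₀ + n/σ².
So 1/σ₀² = 1/0.7061 − 16/11.8 = 1.416230 − 1.355932 = 0.060298.
Hence σ₀² = 1/0.060298 ≈ 16.6.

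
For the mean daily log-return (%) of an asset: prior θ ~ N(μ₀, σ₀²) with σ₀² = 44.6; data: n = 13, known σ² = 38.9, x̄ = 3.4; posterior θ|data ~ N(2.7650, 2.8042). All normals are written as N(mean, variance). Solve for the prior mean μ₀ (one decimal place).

With known observation variance, the Normal–Normal posterior has precision τ_n = τ₀ + n/σ² and mean μ_n = (τ₀μ₀ + (n/σ²)x̄)/τ_n.
Here τ₀ = 1/44.6 = 0.022422 and τ_data = 13/38.9 = 0.334190, so τ_n = 0.356612.
Rearranging for μ₀: μ₀ = (μ_n·τ_n − τ_data·x̄)/τ₀ = (2.7650·0.356612 − 0.334190·3.4) / 0.022422 = -0.150214/0.022422 ≈ -6.7.

μ₀ = -6.7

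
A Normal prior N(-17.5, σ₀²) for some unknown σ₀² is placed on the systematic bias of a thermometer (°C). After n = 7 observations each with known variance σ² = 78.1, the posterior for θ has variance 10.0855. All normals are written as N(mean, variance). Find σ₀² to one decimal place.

For the Normal–Normal model with known σ², precisions add: τ_n = τ₀ + n/σ².
So 1/σ₀² = 1/10.0855 − 7/78.1 = 0.099152 − 0.089629 = 0.009523.
Hence σ₀² = 1/0.009523 ≈ 105.0.

σ₀² = 105.0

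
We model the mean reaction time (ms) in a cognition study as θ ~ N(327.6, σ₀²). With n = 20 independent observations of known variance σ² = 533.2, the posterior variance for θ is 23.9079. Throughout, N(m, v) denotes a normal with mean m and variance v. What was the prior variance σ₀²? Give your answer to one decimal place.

σ₀² = 231.6

Posterior precision equals prior precision plus data precision: 1/σ_n² = 1/σ₀² + n/σ².
So 1/σ₀² = 1/23.9079 − 20/533.2 = 0.041827 − 0.037509 = 0.004318.
Hence σ₀² = 1/0.004318 ≈ 231.6.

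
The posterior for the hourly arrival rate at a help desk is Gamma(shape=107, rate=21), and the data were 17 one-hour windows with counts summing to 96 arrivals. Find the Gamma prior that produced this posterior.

Gamma(shape=11, rate=4)

Gamma–Poisson conjugacy: posterior shape = α + Σxᵢ, posterior rate = β + n.
So α = 107 − 96 = 11 and β = 21 − 17 = 4.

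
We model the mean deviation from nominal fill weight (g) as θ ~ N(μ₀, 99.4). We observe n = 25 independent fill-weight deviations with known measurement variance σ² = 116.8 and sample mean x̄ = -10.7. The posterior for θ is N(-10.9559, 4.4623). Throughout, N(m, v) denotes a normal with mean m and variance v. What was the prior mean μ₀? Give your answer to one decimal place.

μ₀ = -16.4

The posterior mean is a precision-weighted average: μ_n = (τ₀μ₀ + τ_data·x̄)/(τ₀+τ_data), with τ₀=1/σ₀² and τ_data=n/σ².
Here τ₀ = 1/99.4 = 0.010060 and τ_data = 25/116.8 = 0.214041, so τ_n = 0.224101.
Rearranging for μ₀: μ₀ = (μ_n·τ_n − τ_data·x̄)/τ₀ = (-10.9559·0.224101 − 0.214041·-10.7) / 0.010060 = -0.164989/0.010060 ≈ -16.4.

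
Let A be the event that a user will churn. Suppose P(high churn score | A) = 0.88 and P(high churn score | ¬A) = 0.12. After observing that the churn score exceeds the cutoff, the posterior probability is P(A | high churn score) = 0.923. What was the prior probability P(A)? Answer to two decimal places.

P(A) = 0.62

In odds form, posterior odds = prior odds × likelihood ratio, so prior odds = posterior odds ÷ LR.
Posterior odds = 0.923/(1−0.923) = 11.9870. LR = 0.88/0.12 = 7.3333.
Prior odds = 11.9870/7.3333 = 1.6346, so P(A) = 1.6346/(1+1.6346) ≈ 0.62.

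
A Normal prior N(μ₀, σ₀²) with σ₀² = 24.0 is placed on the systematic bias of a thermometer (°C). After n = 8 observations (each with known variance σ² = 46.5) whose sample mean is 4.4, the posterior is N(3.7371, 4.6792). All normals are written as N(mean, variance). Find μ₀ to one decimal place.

μ₀ = 1.0

The posterior mean is a precision-weighted average: μ_n = (τ₀μ₀ + τ_data·x̄)/(τ₀+τ_data), with τ₀=1/σ₀² and τ_data=n/σ².
Here τ₀ = 1/24.0 = 0.041667 and τ_data = 8/46.5 = 0.172043, so τ_n = 0.213710.
Rearranging for μ₀: μ₀ = (μ_n·τ_n − τ_data·x̄)/τ₀ = (3.7371·0.213710 − 0.172043·4.4) / 0.041667 = 0.041666/0.041667 ≈ 1.0.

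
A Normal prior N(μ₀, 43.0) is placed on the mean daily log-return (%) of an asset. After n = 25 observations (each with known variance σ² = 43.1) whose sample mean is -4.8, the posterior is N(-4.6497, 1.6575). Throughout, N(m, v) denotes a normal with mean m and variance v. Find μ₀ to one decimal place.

The posterior mean is a precision-weighted average: μ_n = (τ₀μ₀ + τ_data·x̄)/(τ₀+τ_data), with τ₀=1/σ₀² and τ_data=n/σ².
Here τ₀ = 1/43.0 = 0.023256 and τ_data = 25/43.1 = 0.580046, so τ_n = 0.603302.
Rearranging for μ₀: μ₀ = (μ_n·τ_n − τ_data·x̄)/τ₀ = (-4.6497·0.603302 − 0.580046·-4.8) / 0.023256 = -0.020953/0.023256 ≈ -0.9.

μ₀ = -0.9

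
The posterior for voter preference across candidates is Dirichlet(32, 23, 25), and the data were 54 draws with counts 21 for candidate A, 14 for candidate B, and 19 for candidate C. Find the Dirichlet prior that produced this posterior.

For a Dirichlet(α) prior with multinomial counts c, the posterior is Dirichlet(α + c) componentwise.
Subtract each count from the matching posterior parameter: 32−21=11, 23−14=9, 25−19=6.

Dirichlet(11, 9, 6)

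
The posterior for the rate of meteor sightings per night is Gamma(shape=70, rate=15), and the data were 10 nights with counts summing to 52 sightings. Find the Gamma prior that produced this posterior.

Gamma–Poisson conjugacy: posterior shape = α + Σxᵢ, posterior rate = β + n.
So α = 70 − 52 = 18 and β = 15 − 10 = 5.

Gamma(shape=18, rate=5)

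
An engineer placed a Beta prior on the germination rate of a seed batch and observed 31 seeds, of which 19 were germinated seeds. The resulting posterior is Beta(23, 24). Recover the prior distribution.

Beta(4, 12)

Beta is conjugate to the binomial likelihood: posterior = Beta(a+s, b+f).
Subtract the data counts: 23−19=4, 24−12=12.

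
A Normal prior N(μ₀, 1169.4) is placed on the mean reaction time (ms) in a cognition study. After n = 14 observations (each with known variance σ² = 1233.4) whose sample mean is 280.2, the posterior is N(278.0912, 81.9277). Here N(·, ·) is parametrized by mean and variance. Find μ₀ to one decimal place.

μ₀ = 250.1

With known observation variance, the Normal–Normal posterior has precision τ_n = τ₀ + n/σ² and mean μ_n = (τ₀μ₀ + (n/σ²)x̄)/τ_n.
Here τ₀ = 1/1169.4 = 0.000855 and τ_data = 14/1233.4 = 0.011351, so τ_n = 0.012206.
Rearranging for μ₀: μ₀ = (μ_n·τ_n − τ_data·x̄)/τ₀ = (278.0912·0.012206 − 0.011351·280.2) / 0.000855 = 0.213831/0.000855 ≈ 250.1.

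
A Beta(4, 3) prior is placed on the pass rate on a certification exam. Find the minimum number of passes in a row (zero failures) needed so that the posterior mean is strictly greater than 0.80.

After k passes and 0 failures the posterior is Beta(4+k, 3), with mean (4+k)/(4+3+k).
Set (4+k)/(7+k) > 0.80 and solve: k > (0.80·7 − 4)/(1 − 0.80) = 8.000.
The smallest integer exceeding 8.000 is 9.

k = 9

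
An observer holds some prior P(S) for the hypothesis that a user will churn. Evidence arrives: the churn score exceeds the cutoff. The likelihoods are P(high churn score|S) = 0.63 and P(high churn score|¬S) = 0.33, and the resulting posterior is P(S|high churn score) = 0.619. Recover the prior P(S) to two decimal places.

In odds form, posterior odds = prior odds × likelihood ratio, so prior odds = posterior odds ÷ LR.
Posterior odds = 0.619/(1−0.619) = 1.6247. LR = 0.63/0.33 = 1.9091.
Prior odds = 1.6247/1.9091 = 0.8510, so P(S) = 0.8510/(1+0.8510) ≈ 0.46.

P(S) = 0.46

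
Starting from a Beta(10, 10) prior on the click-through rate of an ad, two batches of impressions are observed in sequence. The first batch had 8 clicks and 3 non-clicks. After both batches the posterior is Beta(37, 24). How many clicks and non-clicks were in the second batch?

19 clicks and 11 non-clicks

Because Beta–binomial updating is additive in the counts, the combined data contributed (α_post−α_prior, β_post−β_prior) successes and failures.
Total across both batches: 37−10=27 clicks, 24−10=14 non-clicks.
Subtract the first batch: 27−8=19 clicks and 14−3=11 non-clicks.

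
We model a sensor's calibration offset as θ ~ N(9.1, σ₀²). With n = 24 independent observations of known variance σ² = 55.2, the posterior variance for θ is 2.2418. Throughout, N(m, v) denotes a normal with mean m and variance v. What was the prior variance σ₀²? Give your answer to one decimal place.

For the Normal–Normal model with known σ², precisions add: τ_n = τ₀ + n/σ².
So 1/σ₀² = 1/2.2418 − 24/55.2 = 0.446070 − 0.434783 = 0.011287.
Hence σ₀² = 1/0.011287 ≈ 88.6.

σ₀² = 88.6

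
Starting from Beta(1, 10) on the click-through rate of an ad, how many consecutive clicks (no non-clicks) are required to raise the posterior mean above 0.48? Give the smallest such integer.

After k clicks and 0 non-clicks the posterior is Beta(1+k, 10), with mean (1+k)/(1+10+k).
Set (1+k)/(11+k) > 0.48 and solve: k > (0.48·11 − 1)/(1 − 0.48) = 8.231.
The smallest integer exceeding 8.231 is 9, and checking k=9: (10)/(20) = 0.5000 > 0.48.

k = 9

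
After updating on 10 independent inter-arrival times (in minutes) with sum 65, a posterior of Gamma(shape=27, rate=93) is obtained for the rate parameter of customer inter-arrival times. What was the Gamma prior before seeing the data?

Gamma–exponential conjugacy: posterior shape = α + n, posterior rate = β + Σtᵢ.
So α = 27 − 10 = 17 and β = 93 − 65 = 28.

Gamma(shape=17, rate=28)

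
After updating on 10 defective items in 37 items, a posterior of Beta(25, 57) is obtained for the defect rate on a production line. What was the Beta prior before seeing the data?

Beta(15, 30)

Under Beta–binomial conjugacy the posterior parameters are (a+s, b+f).
Subtract the data counts: 25−10=15, 57−27=30.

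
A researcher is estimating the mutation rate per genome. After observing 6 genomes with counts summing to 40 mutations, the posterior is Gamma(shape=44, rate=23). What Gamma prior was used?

Gamma(shape=4, rate=17)

A Gamma(α, β) prior (rate parametrization) on a Poisson rate with n observations summing to S gives posterior Gamma(α+S, β+n).
So α = 44 − 40 = 4 and β = 23 − 6 = 17.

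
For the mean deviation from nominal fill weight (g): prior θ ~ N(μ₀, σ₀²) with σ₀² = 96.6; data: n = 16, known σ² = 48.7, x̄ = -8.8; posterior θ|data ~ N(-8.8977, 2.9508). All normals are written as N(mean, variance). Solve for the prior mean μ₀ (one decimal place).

The posterior mean is a precision-weighted average: μ_n = (τ₀μ₀ + τ_data·x̄)/(τ₀+τ_data), with τ₀=1/σ₀² and τ_data=n/σ².
Here τ₀ = 1/96.6 = 0.010352 and τ_data = 16/48.7 = 0.328542, so τ_n = 0.338894.
Rearranging for μ₀: μ₀ = (μ_n·τ_n − τ_data·x̄)/τ₀ = (-8.8977·0.338894 − 0.328542·-8.8) / 0.010352 = -0.124208/0.010352 ≈ -12.0.

μ₀ = -12.0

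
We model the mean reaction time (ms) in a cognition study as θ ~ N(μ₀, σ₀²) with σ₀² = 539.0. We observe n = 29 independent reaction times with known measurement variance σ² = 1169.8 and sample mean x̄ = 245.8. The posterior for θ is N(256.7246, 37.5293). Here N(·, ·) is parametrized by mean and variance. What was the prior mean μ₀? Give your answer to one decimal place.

With known observation variance, the Normal–Normal posterior has precision τ_n = τ₀ + n/σ² and mean μ_n = (τ₀μ₀ + (n/σ²)x̄)/τ_n.
Here τ₀ = 1/539.0 = 0.001855 and τ_data = 29/1169.8 = 0.024791, so τ_n = 0.026646.
Rearranging for μ₀: μ₀ = (μ_n·τ_n − τ_data·x̄)/τ₀ = (256.7246·0.026646 − 0.024791·245.8) / 0.001855 = 0.747056/0.001855 ≈ 402.7.

μ₀ = 402.7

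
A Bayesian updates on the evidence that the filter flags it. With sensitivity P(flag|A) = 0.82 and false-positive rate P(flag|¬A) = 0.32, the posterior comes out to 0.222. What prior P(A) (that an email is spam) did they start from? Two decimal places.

Bayes' rule in odds form gives O(A|E) = O(A)·[P(E|A)/P(E|¬A)], hence O(A) = O(A|E)/LR.
Posterior odds = 0.222/(1−0.222) = 0.2853. LR = 0.82/0.32 = 2.5625.
Prior odds = 0.2853/2.5625 = 0.1113, so P(A) = 0.1113/(1+0.1113) ≈ 0.10.

P(A) = 0.10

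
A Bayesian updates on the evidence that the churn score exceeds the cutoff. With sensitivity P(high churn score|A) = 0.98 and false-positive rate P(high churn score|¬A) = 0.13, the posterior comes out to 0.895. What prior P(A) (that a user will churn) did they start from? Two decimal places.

In odds form, posterior odds = prior odds × likelihood ratio, so prior odds = posterior odds ÷ LR.
Posterior odds = 0.895/(1−0.895) = 8.5238. LR = 0.98/0.13 = 7.5385.
Prior odds = 8.5238/7.5385 = 1.1307, so P(A) = 1.1307/(1+1.1307) ≈ 0.53.

P(A) = 0.53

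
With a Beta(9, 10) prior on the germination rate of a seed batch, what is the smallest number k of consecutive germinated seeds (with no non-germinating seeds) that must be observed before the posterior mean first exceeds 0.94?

After k germinated seeds and 0 non-germinating seeds the posterior is Beta(9+k, 10), with mean (9+k)/(9+10+k).
Set (9+k)/(19+k) > 0.94 and solve: k > (0.94·19 − 9)/(1 − 0.94) = 147.667.
The smallest integer exceeding 147.667 is 148, and checking k=148: (157)/(167) = 0.9401 > 0.94.

k = 148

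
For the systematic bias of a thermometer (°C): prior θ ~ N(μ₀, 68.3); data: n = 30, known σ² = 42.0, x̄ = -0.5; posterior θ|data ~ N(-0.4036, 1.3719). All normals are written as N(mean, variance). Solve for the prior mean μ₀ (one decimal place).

μ₀ = 4.3

The posterior mean is a precision-weighted average: μ_n = (τ₀μ₀ + τ_data·x̄)/(τ₀+τ_data), with τ₀=1/σ₀² and τ_data=n/σ².
Here τ₀ = 1/68.3 = 0.014641 and τ_data = 30/42.0 = 0.714286, so τ_n = 0.728927.
Rearranging for μ₀: μ₀ = (μ_n·τ_n − τ_data·x̄)/τ₀ = (-0.4036·0.728927 − 0.714286·-0.5) / 0.014641 = 0.062948/0.014641 ≈ 4.3.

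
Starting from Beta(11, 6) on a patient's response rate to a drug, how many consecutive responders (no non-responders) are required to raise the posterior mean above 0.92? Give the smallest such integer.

After k responders and 0 non-responders the posterior is Beta(11+k, 6), with mean (11+k)/(11+6+k).
Set (11+k)/(17+k) > 0.92 and solve: k > (0.92·17 − 11)/(1 − 0.92) = 58.000.
The smallest integer exceeding 58.000 is 59, and checking k=59: (70)/(76) = 0.9211 > 0.92.

k = 59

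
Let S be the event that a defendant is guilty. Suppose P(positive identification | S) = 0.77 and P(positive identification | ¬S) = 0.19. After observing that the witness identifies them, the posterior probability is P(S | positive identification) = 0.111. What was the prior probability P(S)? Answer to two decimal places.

P(S) = 0.03

In odds form, posterior odds = prior odds × likelihood ratio, so prior odds = posterior odds ÷ LR.
Posterior odds = 0.111/(1−0.111) = 0.1249. LR = 0.77/0.19 = 4.0526.
Prior odds = 0.1249/4.0526 = 0.0308, so P(S) = 0.0308/(1+0.0308) ≈ 0.03.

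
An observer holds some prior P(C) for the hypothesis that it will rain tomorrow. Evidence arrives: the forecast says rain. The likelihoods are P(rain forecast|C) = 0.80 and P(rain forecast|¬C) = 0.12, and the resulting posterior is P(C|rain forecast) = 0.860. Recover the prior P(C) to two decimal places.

In odds form, posterior odds = prior odds × likelihood ratio, so prior odds = posterior odds ÷ LR.
Posterior odds = 0.860/(1−0.860) = 6.1429. LR = 0.80/0.12 = 6.6667.
Prior odds = 6.1429/6.6667 = 0.9214, so P(C) = 0.9214/(1+0.9214) ≈ 0.48.

P(C) = 0.48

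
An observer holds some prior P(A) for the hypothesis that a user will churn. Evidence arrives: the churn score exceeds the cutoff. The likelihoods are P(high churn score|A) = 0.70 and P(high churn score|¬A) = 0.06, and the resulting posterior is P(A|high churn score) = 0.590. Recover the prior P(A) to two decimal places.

In odds form, posterior odds = prior odds × likelihood ratio, so prior odds = posterior odds ÷ LR.
Posterior odds = 0.590/(1−0.590) = 1.4390. LR = 0.70/0.06 = 11.6667.
Prior odds = 1.4390/11.6667 = 0.1233, so P(A) = 0.1233/(1+0.1233) ≈ 0.11.

P(A) = 0.11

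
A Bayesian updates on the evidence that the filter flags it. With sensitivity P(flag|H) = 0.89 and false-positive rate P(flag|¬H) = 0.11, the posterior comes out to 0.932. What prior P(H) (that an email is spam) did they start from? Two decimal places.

P(H) = 0.63

Bayes' rule in odds form gives O(H|E) = O(H)·[P(E|H)/P(E|¬H)], hence O(H) = O(H|E)/LR.
Posterior odds = 0.932/(1−0.932) = 13.7059. LR = 0.89/0.11 = 8.0909.
Prior odds = 13.7059/8.0909 = 1.6940, so P(H) = 1.6940/(1+1.6940) ≈ 0.63.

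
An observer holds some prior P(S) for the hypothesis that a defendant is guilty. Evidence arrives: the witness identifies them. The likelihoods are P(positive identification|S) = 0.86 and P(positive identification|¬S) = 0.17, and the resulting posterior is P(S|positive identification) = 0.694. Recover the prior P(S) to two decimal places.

P(S) = 0.31

In odds form, posterior odds = prior odds × likelihood ratio, so prior odds = posterior odds ÷ LR.
Posterior odds = 0.694/(1−0.694) = 2.2680. LR = 0.86/0.17 = 5.0588.
Prior odds = 2.2680/5.0588 = 0.4483, so P(S) = 0.4483/(1+0.4483) ≈ 0.31.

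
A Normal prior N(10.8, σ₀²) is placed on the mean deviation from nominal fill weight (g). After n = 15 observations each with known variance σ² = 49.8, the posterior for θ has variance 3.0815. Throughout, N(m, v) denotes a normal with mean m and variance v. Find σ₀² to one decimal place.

σ₀² = 42.9

Posterior precision equals prior precision plus data precision: 1/σ_n² = 1/σ₀² + n/σ².
So 1/σ₀² = 1/3.0815 − 15/49.8 = 0.324517 − 0.301205 = 0.023312.
Hence σ₀² = 1/0.023312 ≈ 42.9.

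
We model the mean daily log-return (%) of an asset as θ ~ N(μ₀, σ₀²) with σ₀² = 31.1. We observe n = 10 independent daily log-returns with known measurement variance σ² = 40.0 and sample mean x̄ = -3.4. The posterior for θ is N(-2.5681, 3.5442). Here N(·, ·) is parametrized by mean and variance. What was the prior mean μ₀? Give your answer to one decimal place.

μ₀ = 3.9

The posterior mean is a precision-weighted average: μ_n = (τ₀μ₀ + τ_data·x̄)/(τ₀+τ_data), with τ₀=1/σ₀² and τ_data=n/σ².
Here τ₀ = 1/31.1 = 0.032154 and τ_data = 10/40.0 = 0.250000, so τ_n = 0.282154.
Rearranging for μ₀: μ₀ = (μ_n·τ_n − τ_data·x̄)/τ₀ = (-2.5681·0.282154 − 0.250000·-3.4) / 0.032154 = 0.125400/0.032154 ≈ 3.9.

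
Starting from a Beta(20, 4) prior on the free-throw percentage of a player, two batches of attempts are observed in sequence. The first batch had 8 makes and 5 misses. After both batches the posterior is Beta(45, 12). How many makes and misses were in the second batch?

Because Beta–binomial updating is additive in the counts, the combined data contributed (α_post−α_prior, β_post−β_prior) successes and failures.
Total across both batches: 45−20=25 makes, 12−4=8 misses.
Subtract the first batch: 25−8=17 makes and 8−5=3 misses.

17 makes and 3 misses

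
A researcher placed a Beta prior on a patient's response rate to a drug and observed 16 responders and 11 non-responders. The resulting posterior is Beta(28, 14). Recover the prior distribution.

Beta(12, 3)

A Beta(a, b) prior with s successes and f failures in binomial data gives a Beta(a+s, b+f) posterior.
So a = 28 − 16 = 12 and b = 14 − 11 = 3.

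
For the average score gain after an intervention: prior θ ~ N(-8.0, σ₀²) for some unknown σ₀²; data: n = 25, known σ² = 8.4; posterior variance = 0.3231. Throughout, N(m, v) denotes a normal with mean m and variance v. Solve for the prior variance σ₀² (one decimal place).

For the Normal–Normal model with known σ², precisions add: τ_n = τ₀ + n/σ².
So 1/σ₀² = 1/0.3231 − 25/8.4 = 3.095017 − 2.976190 = 0.118827.
Hence σ₀² = 1/0.118827 ≈ 8.4.

σ₀² = 8.4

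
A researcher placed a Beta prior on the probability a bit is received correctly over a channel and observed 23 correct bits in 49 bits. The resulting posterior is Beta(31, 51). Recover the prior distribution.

Under Beta–binomial conjugacy the posterior parameters are (α+s, β+f).
So α = 31 − 23 = 8 and β = 51 − 26 = 25.

Beta(8, 25)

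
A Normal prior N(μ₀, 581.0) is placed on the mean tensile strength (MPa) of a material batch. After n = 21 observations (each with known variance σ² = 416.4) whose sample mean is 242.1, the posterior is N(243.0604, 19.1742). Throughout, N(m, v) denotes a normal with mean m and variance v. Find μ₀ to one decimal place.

μ₀ = 271.2

With known observation variance, the Normal–Normal posterior has precision τ_n = τ₀ + n/σ² and mean μ_n = (τ₀μ₀ + (n/σ²)x̄)/τ_n.
Here τ₀ = 1/581.0 = 0.001721 and τ_data = 21/416.4 = 0.050432, so τ_n = 0.052153.
Rearranging for μ₀: μ₀ = (μ_n·τ_n − τ_data·x̄)/τ₀ = (243.0604·0.052153 − 0.050432·242.1) / 0.001721 = 0.466742/0.001721 ≈ 271.2.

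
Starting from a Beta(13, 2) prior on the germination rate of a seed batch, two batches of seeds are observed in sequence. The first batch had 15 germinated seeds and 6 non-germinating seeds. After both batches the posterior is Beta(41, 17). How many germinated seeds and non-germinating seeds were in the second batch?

Sequential conjugate updates are equivalent to a single update on the pooled data, so total successes = posterior α − prior α and total failures = posterior β − prior β.
Total across both batches: 41−13=28 germinated seeds, 17−2=15 non-germinating seeds.
Subtract the first batch: 28−15=13 germinated seeds and 15−6=9 non-germinating seeds.

13 germinated seeds and 9 non-germinating seeds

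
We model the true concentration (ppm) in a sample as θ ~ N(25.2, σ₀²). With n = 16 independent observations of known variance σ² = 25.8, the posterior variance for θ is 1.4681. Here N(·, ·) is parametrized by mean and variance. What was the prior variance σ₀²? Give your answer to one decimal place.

σ₀² = 16.4

For the Normal–Normal model with known σ², precisions add: τ_n = τ₀ + n/σ².
So 1/σ₀² = 1/1.4681 − 16/25.8 = 0.681153 − 0.620155 = 0.060998.
Hence σ₀² = 1/0.060998 ≈ 16.4.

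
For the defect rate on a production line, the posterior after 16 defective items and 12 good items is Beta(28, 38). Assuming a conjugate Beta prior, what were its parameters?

Beta(12, 26)

Beta is conjugate to the binomial likelihood: posterior = Beta(a+s, b+f).
So a = 28 − 16 = 12 and b = 38 − 12 = 26.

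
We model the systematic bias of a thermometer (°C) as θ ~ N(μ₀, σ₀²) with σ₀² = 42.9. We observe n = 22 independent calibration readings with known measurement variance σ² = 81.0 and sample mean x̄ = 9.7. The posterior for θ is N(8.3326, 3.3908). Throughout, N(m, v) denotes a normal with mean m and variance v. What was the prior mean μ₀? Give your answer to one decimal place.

μ₀ = -7.6

With known observation variance, the Normal–Normal posterior has precision τ_n = τ₀ + n/σ² and mean μ_n = (τ₀μ₀ + (n/σ²)x̄)/τ_n.
Here τ₀ = 1/42.9 = 0.023310 and τ_data = 22/81.0 = 0.271605, so τ_n = 0.294915.
Rearranging for μ₀: μ₀ = (μ_n·τ_n − τ_data·x̄)/τ₀ = (8.3326·0.294915 − 0.271605·9.7) / 0.023310 = -0.177160/0.023310 ≈ -7.6.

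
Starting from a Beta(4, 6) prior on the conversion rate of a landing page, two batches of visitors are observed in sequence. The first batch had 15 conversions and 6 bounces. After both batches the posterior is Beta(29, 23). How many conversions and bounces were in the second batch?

Sequential conjugate updates are equivalent to a single update on the pooled data, so total successes = posterior α − prior α and total failures = posterior β − prior β.
Total across both batches: 29−4=25 conversions, 23−6=17 bounces.
Subtract the first batch: 25−15=10 conversions and 17−6=11 bounces.

10 conversions and 11 bounces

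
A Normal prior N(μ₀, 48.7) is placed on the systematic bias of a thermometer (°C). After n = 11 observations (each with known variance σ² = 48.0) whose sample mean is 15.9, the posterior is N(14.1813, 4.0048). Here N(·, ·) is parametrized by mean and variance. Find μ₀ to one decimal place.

With known observation variance, the Normal–Normal posterior has precision τ_n = τ₀ + n/σ² and mean μ_n = (τ₀μ₀ + (n/σ²)x̄)/τ_n.
Here τ₀ = 1/48.7 = 0.020534 and τ_data = 11/48.0 = 0.229167, so τ_n = 0.249701.
Rearranging for μ₀: μ₀ = (μ_n·τ_n − τ_data·x̄)/τ₀ = (14.1813·0.249701 − 0.229167·15.9) / 0.020534 = -0.102671/0.020534 ≈ -5.0.

μ₀ = -5.0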